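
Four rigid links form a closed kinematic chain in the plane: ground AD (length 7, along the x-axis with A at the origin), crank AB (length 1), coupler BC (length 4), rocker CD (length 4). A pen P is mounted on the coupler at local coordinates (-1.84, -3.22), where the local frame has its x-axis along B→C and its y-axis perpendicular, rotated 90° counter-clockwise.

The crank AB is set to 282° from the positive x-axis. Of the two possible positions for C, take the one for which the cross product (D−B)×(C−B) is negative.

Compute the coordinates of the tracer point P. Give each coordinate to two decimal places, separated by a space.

-2.73 -3.24

A=(0,0), D=(7.00,0)
B = A + 1.00·(cos282°, sin282°) = (0.2079, -0.9781)
|BD| = 6.8622
circle(B,4.00) ∩ circle(D,4.00): a=3.4311, h=2.0561
  candidates: C₊=(3.3109,1.5461) cross=14.110; C₋=(3.8970,-2.5242) cross=-14.110
  mode - wants cross < 0 → take C=(3.8970,-2.5242) (cross=-14.110)
ex = (C−B)/|BC| = (0.9223,-0.3865); ey = (0.3865,0.9223)
P = B + -1.84·ex + -3.22·ey = (-2.7337,-3.2367)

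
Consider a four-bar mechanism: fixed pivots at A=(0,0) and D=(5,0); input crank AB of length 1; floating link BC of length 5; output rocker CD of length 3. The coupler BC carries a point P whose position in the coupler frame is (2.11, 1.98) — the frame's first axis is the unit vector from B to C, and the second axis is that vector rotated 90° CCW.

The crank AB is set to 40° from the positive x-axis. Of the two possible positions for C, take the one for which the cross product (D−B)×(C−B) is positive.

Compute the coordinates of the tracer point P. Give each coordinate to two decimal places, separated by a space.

1.70 3.38

A=(0,0), D=(5.00,0)
B = A + 1.00·(cos40°, sin40°) = (0.7660, 0.6428)
|BD| = 4.2825
circle(B,5.00) ∩ circle(D,3.00): a=4.0093, h=2.9875
  candidates: C₊=(5.1784,2.9947) cross=12.794; C₋=(4.2815,-2.9127) cross=-12.794
  mode + wants cross > 0 → take C=(5.1784,2.9947) (cross=12.794)
ex = (C−B)/|BC| = (0.8825,0.4704); ey = (-0.4704,0.8825)
P = B + 2.11·ex + 1.98·ey = (1.6967,3.3826)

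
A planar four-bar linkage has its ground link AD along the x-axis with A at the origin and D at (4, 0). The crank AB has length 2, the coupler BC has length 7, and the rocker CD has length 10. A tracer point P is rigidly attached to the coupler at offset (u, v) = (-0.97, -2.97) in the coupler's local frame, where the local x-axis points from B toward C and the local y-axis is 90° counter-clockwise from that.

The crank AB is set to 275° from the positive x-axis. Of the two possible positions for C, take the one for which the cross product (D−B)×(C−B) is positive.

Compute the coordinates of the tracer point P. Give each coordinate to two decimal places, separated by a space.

2.50 0.09

A=(0,0), D=(4.00,0)
B = A + 2.00·(cos275°, sin275°) = (0.1743, -1.9924)
|BD| = 4.3134
circle(B,7.00) ∩ circle(D,10.00): a=-3.7551, h=5.9076
  candidates: C₊=(-5.8849,1.5127) cross=25.482; C₋=(-0.4274,-8.9665) cross=-25.482
  mode + wants cross > 0 → take C=(-5.8849,1.5127) (cross=25.482)
ex = (C−B)/|BC| = (-0.8656,0.5007); ey = (-0.5007,-0.8656)
P = B + -0.97·ex + -2.97·ey = (2.5011,0.0928)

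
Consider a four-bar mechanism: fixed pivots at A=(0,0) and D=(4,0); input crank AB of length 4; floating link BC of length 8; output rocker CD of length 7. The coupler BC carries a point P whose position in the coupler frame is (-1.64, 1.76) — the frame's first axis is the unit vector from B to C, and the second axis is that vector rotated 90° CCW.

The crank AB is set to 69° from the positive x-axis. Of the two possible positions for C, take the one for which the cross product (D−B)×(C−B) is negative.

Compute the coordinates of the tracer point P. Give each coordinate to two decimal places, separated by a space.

3.74 4.43

A=(0,0), D=(4.00,0)
B = A + 4.00·(cos69°, sin69°) = (1.4335, 3.7343)
|BD| = 4.5312
circle(B,8.00) ∩ circle(D,7.00): a=3.9208, h=6.9733
  candidates: C₊=(9.4011,4.4528) cross=31.598; C₋=(-2.0927,-3.4466) cross=-31.598
  mode - wants cross < 0 → take C=(-2.0927,-3.4466) (cross=-31.598)
ex = (C−B)/|BC| = (-0.4408,-0.8976); ey = (0.8976,-0.4408)
P = B + -1.64·ex + 1.76·ey = (3.7361,4.4307)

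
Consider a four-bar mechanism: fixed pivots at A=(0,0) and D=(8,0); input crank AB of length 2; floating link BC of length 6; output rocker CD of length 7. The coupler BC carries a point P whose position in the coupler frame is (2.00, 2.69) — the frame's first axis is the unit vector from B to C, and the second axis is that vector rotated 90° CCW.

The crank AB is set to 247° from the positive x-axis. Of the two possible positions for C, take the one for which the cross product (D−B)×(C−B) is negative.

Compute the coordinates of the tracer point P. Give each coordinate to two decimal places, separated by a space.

A=(0,0), D=(8.00,0)
B = A + 2.00·(cos247°, sin247°) = (-0.7815, -1.8410)
|BD| = 8.9724
circle(B,6.00) ∩ circle(D,7.00): a=3.7617, h=4.6743
  candidates: C₊=(1.9411,3.5057) cross=41.940; C₋=(3.8593,-5.6440) cross=-41.940
  mode - wants cross < 0 → take C=(3.8593,-5.6440) (cross=-41.940)
ex = (C−B)/|BC| = (0.7735,-0.6338); ey = (0.6338,0.7735)
P = B + 2.00·ex + 2.69·ey = (2.4705,-1.0281)

2.47 -1.03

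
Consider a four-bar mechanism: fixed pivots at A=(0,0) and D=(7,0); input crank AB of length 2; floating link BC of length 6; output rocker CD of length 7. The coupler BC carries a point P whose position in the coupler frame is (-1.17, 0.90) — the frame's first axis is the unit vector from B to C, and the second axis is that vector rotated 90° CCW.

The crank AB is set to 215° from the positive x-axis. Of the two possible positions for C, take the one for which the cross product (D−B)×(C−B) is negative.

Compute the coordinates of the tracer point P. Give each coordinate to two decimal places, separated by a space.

-1.82 0.32

A=(0,0), D=(7.00,0)
B = A + 2.00·(cos215°, sin215°) = (-1.6383, -1.1472)
|BD| = 8.7141
circle(B,6.00) ∩ circle(D,7.00): a=3.6112, h=4.7916
  candidates: C₊=(1.3106,4.0781) cross=41.755; C₋=(2.5722,-5.4217) cross=-41.755
  mode - wants cross < 0 → take C=(2.5722,-5.4217) (cross=-41.755)
ex = (C−B)/|BC| = (0.7018,-0.7124); ey = (0.7124,0.7018)
P = B + -1.17·ex + 0.90·ey = (-1.8182,0.3180)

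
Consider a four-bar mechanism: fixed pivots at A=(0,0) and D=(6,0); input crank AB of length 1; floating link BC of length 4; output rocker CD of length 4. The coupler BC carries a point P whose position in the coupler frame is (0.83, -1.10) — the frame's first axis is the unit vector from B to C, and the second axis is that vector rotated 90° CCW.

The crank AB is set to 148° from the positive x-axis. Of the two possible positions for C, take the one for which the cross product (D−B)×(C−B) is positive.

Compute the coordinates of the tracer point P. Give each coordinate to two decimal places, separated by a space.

0.38 -0.09

A=(0,0), D=(6.00,0)
B = A + 1.00·(cos148°, sin148°) = (-0.8480, 0.5299)
|BD| = 6.8685
circle(B,4.00) ∩ circle(D,4.00): a=3.4343, h=2.0508
  candidates: C₊=(2.7342,2.3097) cross=14.086; C₋=(2.4178,-1.7797) cross=-14.086
  mode + wants cross > 0 → take C=(2.7342,2.3097) (cross=14.086)
ex = (C−B)/|BC| = (0.8956,0.4449); ey = (-0.4449,0.8956)
P = B + 0.83·ex + -1.10·ey = (0.3847,-0.0859)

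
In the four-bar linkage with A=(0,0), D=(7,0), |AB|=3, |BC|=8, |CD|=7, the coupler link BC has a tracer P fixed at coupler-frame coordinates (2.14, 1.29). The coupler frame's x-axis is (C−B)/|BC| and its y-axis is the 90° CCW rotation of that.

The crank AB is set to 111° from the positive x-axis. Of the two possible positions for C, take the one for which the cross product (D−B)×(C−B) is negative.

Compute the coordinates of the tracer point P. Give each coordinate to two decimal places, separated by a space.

A=(0,0), D=(7.00,0)
B = A + 3.00·(cos111°, sin111°) = (-1.0751, 2.8007)
|BD| = 8.5470
circle(B,8.00) ∩ circle(D,7.00): a=5.1510, h=6.1210
  candidates: C₊=(5.7973,6.8959) cross=52.317; C₋=(1.7857,-4.6703) cross=-52.317
  mode - wants cross < 0 → take C=(1.7857,-4.6703) (cross=-52.317)
ex = (C−B)/|BC| = (0.3576,-0.9339); ey = (0.9339,0.3576)
P = B + 2.14·ex + 1.29·ey = (0.8949,1.2636)

0.89 1.26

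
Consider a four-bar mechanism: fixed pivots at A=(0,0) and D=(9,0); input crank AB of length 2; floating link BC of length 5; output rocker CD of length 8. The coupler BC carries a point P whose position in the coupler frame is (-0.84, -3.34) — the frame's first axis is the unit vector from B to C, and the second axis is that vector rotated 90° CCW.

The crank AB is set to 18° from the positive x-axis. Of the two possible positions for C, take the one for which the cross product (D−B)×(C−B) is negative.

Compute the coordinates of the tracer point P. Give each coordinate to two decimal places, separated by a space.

A=(0,0), D=(9.00,0)
B = A + 2.00·(cos18°, sin18°) = (1.9021, 0.6180)
|BD| = 7.1247
circle(B,5.00) ∩ circle(D,8.00): a=0.8254, h=4.9314
  candidates: C₊=(3.1522,5.4592) cross=35.135; C₋=(2.2967,-4.3664) cross=-35.135
  mode - wants cross < 0 → take C=(2.2967,-4.3664) (cross=-35.135)
ex = (C−B)/|BC| = (0.0789,-0.9969); ey = (0.9969,0.0789)
P = B + -0.84·ex + -3.34·ey = (-1.4938,1.1919)

-1.49 1.19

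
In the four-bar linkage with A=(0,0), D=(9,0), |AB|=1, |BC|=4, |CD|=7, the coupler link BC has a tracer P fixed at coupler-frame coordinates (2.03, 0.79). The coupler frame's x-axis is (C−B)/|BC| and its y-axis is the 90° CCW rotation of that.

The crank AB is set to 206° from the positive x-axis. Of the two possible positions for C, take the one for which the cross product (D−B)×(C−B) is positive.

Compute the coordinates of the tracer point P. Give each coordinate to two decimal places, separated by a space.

0.24 1.42

A=(0,0), D=(9.00,0)
B = A + 1.00·(cos206°, sin206°) = (-0.8988, -0.4384)
|BD| = 9.9085
circle(B,4.00) ∩ circle(D,7.00): a=3.2890, h=2.2765
  candidates: C₊=(2.2863,1.9814) cross=22.557; C₋=(2.4877,-2.5671) cross=-22.557
  mode + wants cross > 0 → take C=(2.2863,1.9814) (cross=22.557)
ex = (C−B)/|BC| = (0.7963,0.6049); ey = (-0.6049,0.7963)
P = B + 2.03·ex + 0.79·ey = (0.2397,1.4187)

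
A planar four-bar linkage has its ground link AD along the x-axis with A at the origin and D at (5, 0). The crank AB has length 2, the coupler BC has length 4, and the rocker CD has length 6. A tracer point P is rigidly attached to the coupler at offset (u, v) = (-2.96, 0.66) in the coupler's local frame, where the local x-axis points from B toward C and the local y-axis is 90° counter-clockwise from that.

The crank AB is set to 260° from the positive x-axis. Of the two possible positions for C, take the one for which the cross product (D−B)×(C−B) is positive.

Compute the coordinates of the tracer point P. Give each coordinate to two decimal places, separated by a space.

A=(0,0), D=(5.00,0)
B = A + 2.00·(cos260°, sin260°) = (-0.3473, -1.9696)
|BD| = 5.6985
circle(B,4.00) ∩ circle(D,6.00): a=1.0944, h=3.8474
  candidates: C₊=(-0.6501,2.0189) cross=21.924; C₋=(2.0095,-5.2016) cross=-21.924
  mode + wants cross > 0 → take C=(-0.6501,2.0189) (cross=21.924)
ex = (C−B)/|BC| = (-0.0757,0.9971); ey = (-0.9971,-0.0757)
P = B + -2.96·ex + 0.66·ey = (-0.7813,-4.9711)

-0.78 -4.97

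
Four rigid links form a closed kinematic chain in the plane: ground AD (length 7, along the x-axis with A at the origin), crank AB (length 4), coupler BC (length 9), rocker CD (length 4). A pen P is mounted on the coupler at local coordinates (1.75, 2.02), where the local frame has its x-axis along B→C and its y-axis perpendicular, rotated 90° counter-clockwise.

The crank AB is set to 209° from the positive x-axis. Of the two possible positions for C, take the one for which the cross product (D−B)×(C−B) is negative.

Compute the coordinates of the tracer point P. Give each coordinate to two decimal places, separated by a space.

-1.40 -0.29

A=(0,0), D=(7.00,0)
B = A + 4.00·(cos209°, sin209°) = (-3.4985, -1.9392)
|BD| = 10.6761
circle(B,9.00) ∩ circle(D,4.00): a=8.3822, h=3.2769
  candidates: C₊=(4.1491,2.8057) cross=34.985; C₋=(5.3395,-3.6391) cross=-34.985
  mode - wants cross < 0 → take C=(5.3395,-3.6391) (cross=-34.985)
ex = (C−B)/|BC| = (0.9820,-0.1889); ey = (0.1889,0.9820)
P = B + 1.75·ex + 2.02·ey = (-1.3985,-0.2861)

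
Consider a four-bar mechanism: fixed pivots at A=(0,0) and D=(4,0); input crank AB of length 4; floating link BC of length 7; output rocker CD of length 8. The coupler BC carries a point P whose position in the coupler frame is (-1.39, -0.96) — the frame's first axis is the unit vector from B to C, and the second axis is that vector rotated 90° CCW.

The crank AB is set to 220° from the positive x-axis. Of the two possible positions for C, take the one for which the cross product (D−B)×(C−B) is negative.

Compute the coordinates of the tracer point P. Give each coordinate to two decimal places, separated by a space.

-4.72 -2.22

A=(0,0), D=(4.00,0)
B = A + 4.00·(cos220°, sin220°) = (-3.0642, -2.5712)
|BD| = 7.5175
circle(B,7.00) ∩ circle(D,8.00): a=2.7611, h=6.4324
  candidates: C₊=(-2.6696,4.4177) cross=48.356; C₋=(1.7304,-7.6713) cross=-48.356
  mode - wants cross < 0 → take C=(1.7304,-7.6713) (cross=-48.356)
ex = (C−B)/|BC| = (0.6849,-0.7286); ey = (0.7286,0.6849)
P = B + -1.39·ex + -0.96·ey = (-4.7157,-2.2160)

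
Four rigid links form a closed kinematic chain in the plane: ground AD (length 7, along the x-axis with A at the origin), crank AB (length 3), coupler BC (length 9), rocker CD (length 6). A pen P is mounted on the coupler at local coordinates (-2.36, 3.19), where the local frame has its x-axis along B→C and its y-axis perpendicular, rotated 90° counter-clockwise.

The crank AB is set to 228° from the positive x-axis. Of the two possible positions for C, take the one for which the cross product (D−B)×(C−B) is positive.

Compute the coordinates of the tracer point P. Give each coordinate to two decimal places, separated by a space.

A=(0,0), D=(7.00,0)
B = A + 3.00·(cos228°, sin228°) = (-2.0074, -2.2294)
|BD| = 9.2792
circle(B,9.00) ∩ circle(D,6.00): a=7.0644, h=5.5763
  candidates: C₊=(3.5103,4.8808) cross=51.743; C₋=(6.1898,-5.9450) cross=-51.743
  mode + wants cross > 0 → take C=(3.5103,4.8808) (cross=51.743)
ex = (C−B)/|BC| = (0.6131,0.7900); ey = (-0.7900,0.6131)
P = B + -2.36·ex + 3.19·ey = (-5.9744,-2.1382)

-5.97 -2.14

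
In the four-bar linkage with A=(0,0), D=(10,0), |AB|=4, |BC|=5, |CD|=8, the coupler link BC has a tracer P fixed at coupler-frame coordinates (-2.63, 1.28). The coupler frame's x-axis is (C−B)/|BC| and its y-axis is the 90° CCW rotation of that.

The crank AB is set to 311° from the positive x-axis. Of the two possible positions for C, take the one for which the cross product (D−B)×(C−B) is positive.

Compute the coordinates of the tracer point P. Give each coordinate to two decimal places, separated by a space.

1.55 -5.74

A=(0,0), D=(10.00,0)
B = A + 4.00·(cos311°, sin311°) = (2.6242, -3.0188)
|BD| = 7.9696
circle(B,5.00) ∩ circle(D,8.00): a=1.5380, h=4.7576
  candidates: C₊=(2.2455,1.9668) cross=37.916; C₋=(5.8498,-6.8393) cross=-37.916
  mode + wants cross > 0 → take C=(2.2455,1.9668) (cross=37.916)
ex = (C−B)/|BC| = (-0.0757,0.9971); ey = (-0.9971,-0.0757)
P = B + -2.63·ex + 1.28·ey = (1.5471,-5.7382)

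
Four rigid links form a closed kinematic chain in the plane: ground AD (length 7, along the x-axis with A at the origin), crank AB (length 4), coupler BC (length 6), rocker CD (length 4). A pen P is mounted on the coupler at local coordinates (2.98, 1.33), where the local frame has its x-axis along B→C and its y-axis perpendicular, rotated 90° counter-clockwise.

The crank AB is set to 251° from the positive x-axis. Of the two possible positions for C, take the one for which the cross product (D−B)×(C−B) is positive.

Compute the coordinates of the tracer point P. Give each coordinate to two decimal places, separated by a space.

A=(0,0), D=(7.00,0)
B = A + 4.00·(cos251°, sin251°) = (-1.3023, -3.7821)
|BD| = 9.1231
circle(B,6.00) ∩ circle(D,4.00): a=5.6577, h=1.9976
  candidates: C₊=(3.0182,0.3813) cross=18.225; C₋=(4.6745,-3.2545) cross=-18.225
  mode + wants cross > 0 → take C=(3.0182,0.3813) (cross=18.225)
ex = (C−B)/|BC| = (0.7201,0.6939); ey = (-0.6939,0.7201)
P = B + 2.98·ex + 1.33·ey = (-0.0793,-0.7566)

-0.08 -0.76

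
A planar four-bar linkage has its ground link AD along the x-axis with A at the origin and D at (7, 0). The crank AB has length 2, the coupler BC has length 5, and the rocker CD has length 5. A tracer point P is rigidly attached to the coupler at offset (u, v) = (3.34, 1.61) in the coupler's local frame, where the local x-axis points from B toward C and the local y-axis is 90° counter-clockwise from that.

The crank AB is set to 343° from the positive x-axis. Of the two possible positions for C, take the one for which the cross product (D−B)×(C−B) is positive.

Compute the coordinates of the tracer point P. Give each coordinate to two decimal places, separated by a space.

1.82 3.12

A=(0,0), D=(7.00,0)
B = A + 2.00·(cos343°, sin343°) = (1.9126, -0.5847)
|BD| = 5.1209
circle(B,5.00) ∩ circle(D,5.00): a=2.5604, h=4.2947
  candidates: C₊=(3.9659,3.9742) cross=21.992; C₋=(4.9467,-4.5589) cross=-21.992
  mode + wants cross > 0 → take C=(3.9659,3.9742) (cross=21.992)
ex = (C−B)/|BC| = (0.4107,0.9118); ey = (-0.9118,0.4107)
P = B + 3.34·ex + 1.61·ey = (1.8162,3.1218)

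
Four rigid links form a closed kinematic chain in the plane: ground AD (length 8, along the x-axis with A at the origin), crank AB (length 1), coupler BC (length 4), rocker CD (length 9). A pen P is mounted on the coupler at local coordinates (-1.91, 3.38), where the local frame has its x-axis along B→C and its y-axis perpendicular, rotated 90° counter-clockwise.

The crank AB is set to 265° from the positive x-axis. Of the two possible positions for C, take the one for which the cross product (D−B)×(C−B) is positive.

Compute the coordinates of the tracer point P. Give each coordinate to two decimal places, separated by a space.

-3.26 -3.24

A=(0,0), D=(8.00,0)
B = A + 1.00·(cos265°, sin265°) = (-0.0872, -0.9962)
|BD| = 8.1483
circle(B,4.00) ∩ circle(D,9.00): a=0.0856, h=3.9991
  candidates: C₊=(-0.4911,2.9834) cross=32.586; C₋=(0.4867,-4.9548) cross=-32.586
  mode + wants cross > 0 → take C=(-0.4911,2.9834) (cross=32.586)
ex = (C−B)/|BC| = (-0.1010,0.9949); ey = (-0.9949,-0.1010)
P = B + -1.91·ex + 3.38·ey = (-3.2570,-3.2378)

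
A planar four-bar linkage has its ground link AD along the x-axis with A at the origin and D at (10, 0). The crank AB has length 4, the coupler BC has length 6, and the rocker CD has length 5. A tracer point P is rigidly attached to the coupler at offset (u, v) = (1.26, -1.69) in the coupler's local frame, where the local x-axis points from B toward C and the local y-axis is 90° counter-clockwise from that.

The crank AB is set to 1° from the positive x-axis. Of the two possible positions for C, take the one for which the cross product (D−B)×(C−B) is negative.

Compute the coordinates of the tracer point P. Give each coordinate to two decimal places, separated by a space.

A=(0,0), D=(10.00,0)
B = A + 4.00·(cos1°, sin1°) = (3.9994, 0.0698)
|BD| = 6.0010
circle(B,6.00) ∩ circle(D,5.00): a=3.9170, h=4.5450
  candidates: C₊=(7.9690,4.5689) cross=27.275; C₋=(7.8633,-4.5204) cross=-27.275
  mode - wants cross < 0 → take C=(7.8633,-4.5204) (cross=-27.275)
ex = (C−B)/|BC| = (0.6440,-0.7650); ey = (0.7650,0.6440)
P = B + 1.26·ex + -1.69·ey = (3.5179,-1.9825)

3.52 -1.98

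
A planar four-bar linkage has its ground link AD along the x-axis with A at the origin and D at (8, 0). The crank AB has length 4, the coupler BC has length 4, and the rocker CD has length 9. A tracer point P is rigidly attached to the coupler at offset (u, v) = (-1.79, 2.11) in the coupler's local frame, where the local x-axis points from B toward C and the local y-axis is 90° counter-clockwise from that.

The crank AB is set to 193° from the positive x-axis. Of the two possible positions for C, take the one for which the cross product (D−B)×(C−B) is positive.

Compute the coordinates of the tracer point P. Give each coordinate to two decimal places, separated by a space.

-6.63 -0.44

A=(0,0), D=(8.00,0)
B = A + 4.00·(cos193°, sin193°) = (-3.8975, -0.8998)
|BD| = 11.9315
circle(B,4.00) ∩ circle(D,9.00): a=3.2418, h=2.3432
  candidates: C₊=(-0.8416,1.6812) cross=27.958; C₋=(-0.4882,-2.9918) cross=-27.958
  mode + wants cross > 0 → take C=(-0.8416,1.6812) (cross=27.958)
ex = (C−B)/|BC| = (0.7640,0.6452); ey = (-0.6452,0.7640)
P = B + -1.79·ex + 2.11·ey = (-6.6265,-0.4428)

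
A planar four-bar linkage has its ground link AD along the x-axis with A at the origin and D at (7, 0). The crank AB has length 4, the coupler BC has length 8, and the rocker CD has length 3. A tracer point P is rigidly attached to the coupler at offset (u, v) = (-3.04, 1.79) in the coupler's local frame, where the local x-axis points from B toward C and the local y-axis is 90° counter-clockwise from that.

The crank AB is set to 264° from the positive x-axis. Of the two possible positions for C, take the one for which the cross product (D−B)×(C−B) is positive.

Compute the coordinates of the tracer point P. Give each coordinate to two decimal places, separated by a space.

A=(0,0), D=(7.00,0)
B = A + 4.00·(cos264°, sin264°) = (-0.4181, -3.9781)
|BD| = 8.4175
circle(B,8.00) ∩ circle(D,3.00): a=7.4757, h=2.8484
  candidates: C₊=(4.8240,2.0651) cross=23.976; C₋=(7.5162,-2.9553) cross=-23.976
  mode + wants cross > 0 → take C=(4.8240,2.0651) (cross=23.976)
ex = (C−B)/|BC| = (0.6553,0.7554); ey = (-0.7554,0.6553)
P = B + -3.04·ex + 1.79·ey = (-3.7623,-5.1016)

-3.76 -5.10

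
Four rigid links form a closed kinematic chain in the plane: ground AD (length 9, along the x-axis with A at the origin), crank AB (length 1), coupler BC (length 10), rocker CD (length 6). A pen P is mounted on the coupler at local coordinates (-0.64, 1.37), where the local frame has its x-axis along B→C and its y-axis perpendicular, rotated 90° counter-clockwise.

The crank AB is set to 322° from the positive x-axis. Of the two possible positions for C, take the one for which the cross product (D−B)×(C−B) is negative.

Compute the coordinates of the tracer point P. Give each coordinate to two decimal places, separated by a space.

0.99 0.88

A=(0,0), D=(9.00,0)
B = A + 1.00·(cos322°, sin322°) = (0.7880, -0.6157)
|BD| = 8.2350
circle(B,10.00) ∩ circle(D,6.00): a=8.0034, h=5.9955
  candidates: C₊=(8.3207,5.9614) cross=49.373; C₋=(9.2172,-5.9961) cross=-49.373
  mode - wants cross < 0 → take C=(9.2172,-5.9961) (cross=-49.373)
ex = (C−B)/|BC| = (0.8429,-0.5380); ey = (0.5380,0.8429)
P = B + -0.64·ex + 1.37·ey = (0.9857,0.8835)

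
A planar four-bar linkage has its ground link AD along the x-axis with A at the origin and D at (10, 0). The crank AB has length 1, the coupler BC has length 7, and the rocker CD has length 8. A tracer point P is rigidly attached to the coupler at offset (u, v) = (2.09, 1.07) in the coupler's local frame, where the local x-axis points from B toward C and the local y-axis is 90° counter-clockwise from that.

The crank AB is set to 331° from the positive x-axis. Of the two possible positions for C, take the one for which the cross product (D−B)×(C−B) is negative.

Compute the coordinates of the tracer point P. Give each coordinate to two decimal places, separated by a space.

2.96 -1.57

A=(0,0), D=(10.00,0)
B = A + 1.00·(cos331°, sin331°) = (0.8746, -0.4848)
|BD| = 9.1382
circle(B,7.00) ∩ circle(D,8.00): a=3.7484, h=5.9118
  candidates: C₊=(4.3041,5.6175) cross=54.024; C₋=(4.9314,-6.1894) cross=-54.024
  mode - wants cross < 0 → take C=(4.9314,-6.1894) (cross=-54.024)
ex = (C−B)/|BC| = (0.5795,-0.8149); ey = (0.8149,0.5795)
P = B + 2.09·ex + 1.07·ey = (2.9578,-1.5679)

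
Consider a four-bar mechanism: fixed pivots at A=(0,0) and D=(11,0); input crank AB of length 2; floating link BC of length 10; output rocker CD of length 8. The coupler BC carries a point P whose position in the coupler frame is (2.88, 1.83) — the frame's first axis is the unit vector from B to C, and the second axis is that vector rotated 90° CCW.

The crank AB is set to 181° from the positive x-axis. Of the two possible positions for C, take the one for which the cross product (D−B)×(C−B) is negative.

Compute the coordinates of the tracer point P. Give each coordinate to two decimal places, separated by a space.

1.40 -0.35

A=(0,0), D=(11.00,0)
B = A + 2.00·(cos181°, sin181°) = (-1.9997, -0.0349)
|BD| = 12.9997
circle(B,10.00) ∩ circle(D,8.00): a=7.8845, h=6.1510
  candidates: C₊=(5.8683,6.1372) cross=79.961; C₋=(5.9013,-6.1647) cross=-79.961
  mode - wants cross < 0 → take C=(5.9013,-6.1647) (cross=-79.961)
ex = (C−B)/|BC| = (0.7901,-0.6130); ey = (0.6130,0.7901)
P = B + 2.88·ex + 1.83·ey = (1.3975,-0.3544)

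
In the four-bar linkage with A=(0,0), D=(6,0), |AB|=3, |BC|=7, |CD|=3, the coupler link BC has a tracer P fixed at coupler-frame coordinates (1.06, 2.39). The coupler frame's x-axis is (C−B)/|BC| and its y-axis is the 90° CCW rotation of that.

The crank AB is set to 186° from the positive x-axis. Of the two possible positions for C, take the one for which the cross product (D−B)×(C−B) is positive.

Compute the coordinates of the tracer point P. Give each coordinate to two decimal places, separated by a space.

A=(0,0), D=(6.00,0)
B = A + 3.00·(cos186°, sin186°) = (-2.9836, -0.3136)
|BD| = 8.9890
circle(B,7.00) ∩ circle(D,3.00): a=6.7195, h=1.9619
  candidates: C₊=(3.6634,1.8815) cross=17.635; C₋=(3.8002,-2.0399) cross=-17.635
  mode + wants cross > 0 → take C=(3.6634,1.8815) (cross=17.635)
ex = (C−B)/|BC| = (0.9496,0.3136); ey = (-0.3136,0.9496)
P = B + 1.06·ex + 2.39·ey = (-2.7265,2.2883)

-2.73 2.29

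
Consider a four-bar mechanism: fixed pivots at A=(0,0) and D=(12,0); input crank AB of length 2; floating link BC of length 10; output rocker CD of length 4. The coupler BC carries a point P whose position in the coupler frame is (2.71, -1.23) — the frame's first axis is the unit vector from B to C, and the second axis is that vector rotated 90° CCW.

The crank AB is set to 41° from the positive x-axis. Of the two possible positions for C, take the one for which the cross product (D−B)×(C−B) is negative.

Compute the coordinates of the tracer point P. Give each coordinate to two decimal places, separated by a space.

3.27 -1.09

A=(0,0), D=(12.00,0)
B = A + 2.00·(cos41°, sin41°) = (1.5094, 1.3121)
|BD| = 10.5723
circle(B,10.00) ∩ circle(D,4.00): a=9.2588, h=3.7782
  candidates: C₊=(11.1655,3.9120) cross=39.944; C₋=(10.2277,-3.5860) cross=-39.944
  mode - wants cross < 0 → take C=(10.2277,-3.5860) (cross=-39.944)
ex = (C−B)/|BC| = (0.8718,-0.4898); ey = (0.4898,0.8718)
P = B + 2.71·ex + -1.23·ey = (3.2696,-1.0876)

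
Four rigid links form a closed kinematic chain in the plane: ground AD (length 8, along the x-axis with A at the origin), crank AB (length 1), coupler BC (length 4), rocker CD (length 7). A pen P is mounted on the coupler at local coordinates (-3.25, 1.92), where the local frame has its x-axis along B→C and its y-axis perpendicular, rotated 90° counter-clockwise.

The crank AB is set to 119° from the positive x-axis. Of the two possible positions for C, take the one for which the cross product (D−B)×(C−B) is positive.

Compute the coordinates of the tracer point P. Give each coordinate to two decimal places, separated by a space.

A=(0,0), D=(8.00,0)
B = A + 1.00·(cos119°, sin119°) = (-0.4848, 0.8746)
|BD| = 8.5298
circle(B,4.00) ∩ circle(D,7.00): a=2.3305, h=3.2510
  candidates: C₊=(2.1667,3.8695) cross=27.730; C₋=(1.5000,-2.5982) cross=-27.730
  mode + wants cross > 0 → take C=(2.1667,3.8695) (cross=27.730)
ex = (C−B)/|BC| = (0.6629,0.7487); ey = (-0.7487,0.6629)
P = B + -3.25·ex + 1.92·ey = (-4.0767,-0.2860)

-4.08 -0.29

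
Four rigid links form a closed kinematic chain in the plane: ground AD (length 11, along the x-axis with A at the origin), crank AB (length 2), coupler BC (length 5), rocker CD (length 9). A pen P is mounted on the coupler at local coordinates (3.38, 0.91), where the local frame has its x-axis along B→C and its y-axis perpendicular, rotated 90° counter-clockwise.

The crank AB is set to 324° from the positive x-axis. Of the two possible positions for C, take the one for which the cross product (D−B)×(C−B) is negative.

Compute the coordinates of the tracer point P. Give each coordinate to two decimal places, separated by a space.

A=(0,0), D=(11.00,0)
B = A + 2.00·(cos324°, sin324°) = (1.6180, -1.1756)
|BD| = 9.4553
circle(B,5.00) ∩ circle(D,9.00): a=1.7664, h=4.6776
  candidates: C₊=(2.7891,3.6853) cross=44.228; C₋=(3.9523,-5.5973) cross=-44.228
  mode - wants cross < 0 → take C=(3.9523,-5.5973) (cross=-44.228)
ex = (C−B)/|BC| = (0.4668,-0.8843); ey = (0.8843,0.4668)
P = B + 3.38·ex + 0.91·ey = (4.0007,-3.7398)

4.00 -3.74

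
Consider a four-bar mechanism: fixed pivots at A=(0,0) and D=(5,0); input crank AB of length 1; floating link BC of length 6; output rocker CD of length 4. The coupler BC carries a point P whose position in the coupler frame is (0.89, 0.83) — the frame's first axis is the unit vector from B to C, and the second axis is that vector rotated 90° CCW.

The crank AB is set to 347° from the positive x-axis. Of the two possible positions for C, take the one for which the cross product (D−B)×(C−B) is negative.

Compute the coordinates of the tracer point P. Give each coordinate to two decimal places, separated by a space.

2.19 -0.12

A=(0,0), D=(5.00,0)
B = A + 1.00·(cos347°, sin347°) = (0.9744, -0.2250)
|BD| = 4.0319
circle(B,6.00) ∩ circle(D,4.00): a=4.4962, h=3.9730
  candidates: C₊=(5.2419,3.9927) cross=16.019; C₋=(5.6852,-3.9409) cross=-16.019
  mode - wants cross < 0 → take C=(5.6852,-3.9409) (cross=-16.019)
ex = (C−B)/|BC| = (0.7851,-0.6193); ey = (0.6193,0.7851)
P = B + 0.89·ex + 0.83·ey = (2.1872,-0.1245)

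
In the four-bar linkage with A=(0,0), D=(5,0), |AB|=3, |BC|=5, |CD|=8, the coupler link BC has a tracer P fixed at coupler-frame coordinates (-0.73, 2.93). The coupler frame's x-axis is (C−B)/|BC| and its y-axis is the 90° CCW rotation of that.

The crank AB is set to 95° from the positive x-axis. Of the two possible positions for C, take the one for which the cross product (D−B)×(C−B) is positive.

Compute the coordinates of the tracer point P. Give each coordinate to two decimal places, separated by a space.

-3.20 3.69

A=(0,0), D=(5.00,0)
B = A + 3.00·(cos95°, sin95°) = (-0.2615, 2.9886)
|BD| = 6.0510
circle(B,5.00) ∩ circle(D,8.00): a=-0.1971, h=4.9961
  candidates: C₊=(2.0347,7.4302) cross=30.232; C₋=(-2.9004,-1.2583) cross=-30.232
  mode + wants cross > 0 → take C=(2.0347,7.4302) (cross=30.232)
ex = (C−B)/|BC| = (0.4592,0.8883); ey = (-0.8883,0.4592)
P = B + -0.73·ex + 2.93·ey = (-3.1995,3.6857)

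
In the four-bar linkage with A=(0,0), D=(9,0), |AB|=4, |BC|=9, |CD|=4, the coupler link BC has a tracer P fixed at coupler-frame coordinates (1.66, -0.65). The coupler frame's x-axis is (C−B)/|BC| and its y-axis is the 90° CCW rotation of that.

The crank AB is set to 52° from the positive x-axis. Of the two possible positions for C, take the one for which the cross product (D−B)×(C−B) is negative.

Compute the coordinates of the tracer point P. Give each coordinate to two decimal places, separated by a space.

A=(0,0), D=(9.00,0)
B = A + 4.00·(cos52°, sin52°) = (2.4626, 3.1520)
|BD| = 7.2576
circle(B,9.00) ∩ circle(D,4.00): a=8.1069, h=3.9088
  candidates: C₊=(11.4626,3.1520) cross=28.368; C₋=(8.0674,-3.8898) cross=-28.368
  mode - wants cross < 0 → take C=(8.0674,-3.8898) (cross=-28.368)
ex = (C−B)/|BC| = (0.6227,-0.7824); ey = (0.7824,0.6227)
P = B + 1.66·ex + -0.65·ey = (2.9878,1.4484)

2.99 1.45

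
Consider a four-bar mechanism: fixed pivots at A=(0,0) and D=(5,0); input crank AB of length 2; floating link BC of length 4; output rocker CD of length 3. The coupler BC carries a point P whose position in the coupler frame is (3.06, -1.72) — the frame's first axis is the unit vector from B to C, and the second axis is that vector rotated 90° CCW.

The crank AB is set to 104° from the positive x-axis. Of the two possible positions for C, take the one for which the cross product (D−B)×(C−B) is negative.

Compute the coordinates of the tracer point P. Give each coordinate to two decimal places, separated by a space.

0.28 -1.49

A=(0,0), D=(5.00,0)
B = A + 2.00·(cos104°, sin104°) = (-0.4838, 1.9406)
|BD| = 5.8171
circle(B,4.00) ∩ circle(D,3.00): a=3.5102, h=1.9179
  candidates: C₊=(3.4651,2.5776) cross=11.157; C₋=(2.1855,-1.0385) cross=-11.157
  mode - wants cross < 0 → take C=(2.1855,-1.0385) (cross=-11.157)
ex = (C−B)/|BC| = (0.6673,-0.7448); ey = (0.7448,0.6673)
P = B + 3.06·ex + -1.72·ey = (0.2772,-1.4862)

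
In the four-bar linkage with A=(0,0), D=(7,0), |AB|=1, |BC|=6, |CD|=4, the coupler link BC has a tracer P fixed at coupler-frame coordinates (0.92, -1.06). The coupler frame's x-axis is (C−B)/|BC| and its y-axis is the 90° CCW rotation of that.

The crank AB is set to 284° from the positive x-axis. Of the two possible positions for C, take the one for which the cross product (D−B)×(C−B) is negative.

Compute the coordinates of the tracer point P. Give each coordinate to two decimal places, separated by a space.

0.57 -2.33

A=(0,0), D=(7.00,0)
B = A + 1.00·(cos284°, sin284°) = (0.2419, -0.9703)
|BD| = 6.8274
circle(B,6.00) ∩ circle(D,4.00): a=4.8784, h=3.4931
  candidates: C₊=(4.5744,3.1806) cross=23.848; C₋=(5.5672,-3.7346) cross=-23.848
  mode - wants cross < 0 → take C=(5.5672,-3.7346) (cross=-23.848)
ex = (C−B)/|BC| = (0.8875,-0.4607); ey = (0.4607,0.8875)
P = B + 0.92·ex + -1.06·ey = (0.5701,-2.3350)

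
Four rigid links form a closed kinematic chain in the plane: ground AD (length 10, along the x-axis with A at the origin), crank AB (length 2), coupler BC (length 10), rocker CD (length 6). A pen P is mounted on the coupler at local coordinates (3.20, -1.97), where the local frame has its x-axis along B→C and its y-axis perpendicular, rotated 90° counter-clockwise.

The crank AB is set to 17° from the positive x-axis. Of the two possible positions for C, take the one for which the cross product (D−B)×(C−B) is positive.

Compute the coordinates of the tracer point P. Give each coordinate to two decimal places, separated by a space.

5.67 0.66

A=(0,0), D=(10.00,0)
B = A + 2.00·(cos17°, sin17°) = (1.9126, 0.5847)
|BD| = 8.1085
circle(B,10.00) ∩ circle(D,6.00): a=8.0007, h=5.9990
  candidates: C₊=(10.3251,5.9912) cross=48.643; C₋=(9.4599,-5.9756) cross=-48.643
  mode + wants cross > 0 → take C=(10.3251,5.9912) (cross=48.643)
ex = (C−B)/|BC| = (0.8413,0.5406); ey = (-0.5406,0.8413)
P = B + 3.20·ex + -1.97·ey = (5.6697,0.6575)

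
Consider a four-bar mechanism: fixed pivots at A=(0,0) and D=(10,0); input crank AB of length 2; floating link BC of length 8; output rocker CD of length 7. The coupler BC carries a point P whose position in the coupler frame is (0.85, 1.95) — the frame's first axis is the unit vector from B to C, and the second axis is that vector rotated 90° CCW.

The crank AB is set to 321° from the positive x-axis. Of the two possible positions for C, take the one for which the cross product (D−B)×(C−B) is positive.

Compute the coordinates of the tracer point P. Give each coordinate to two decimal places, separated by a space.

A=(0,0), D=(10.00,0)
B = A + 2.00·(cos321°, sin321°) = (1.5543, -1.2586)
|BD| = 8.5390
circle(B,8.00) ∩ circle(D,7.00): a=5.1478, h=6.1237
  candidates: C₊=(5.7432,5.5570) cross=52.290; C₋=(7.5485,-6.5567) cross=-52.290
  mode + wants cross > 0 → take C=(5.7432,5.5570) (cross=52.290)
ex = (C−B)/|BC| = (0.5236,0.8520); ey = (-0.8520,0.5236)
P = B + 0.85·ex + 1.95·ey = (0.3381,0.4866)

0.34 0.49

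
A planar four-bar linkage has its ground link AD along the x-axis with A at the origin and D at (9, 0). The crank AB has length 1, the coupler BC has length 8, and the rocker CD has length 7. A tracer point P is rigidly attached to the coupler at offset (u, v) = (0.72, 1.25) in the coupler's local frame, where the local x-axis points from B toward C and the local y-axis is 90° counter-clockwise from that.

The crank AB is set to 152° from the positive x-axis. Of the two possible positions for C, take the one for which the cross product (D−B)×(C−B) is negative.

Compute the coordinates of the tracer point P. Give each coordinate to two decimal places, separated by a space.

0.52 0.79

A=(0,0), D=(9.00,0)
B = A + 1.00·(cos152°, sin152°) = (-0.8829, 0.4695)
|BD| = 9.8941
circle(B,8.00) ∩ circle(D,7.00): a=5.7051, h=5.6082
  candidates: C₊=(5.0818,5.8007) cross=55.488; C₋=(4.5496,-5.4031) cross=-55.488
  mode - wants cross < 0 → take C=(4.5496,-5.4031) (cross=-55.488)
ex = (C−B)/|BC| = (0.6791,-0.7341); ey = (0.7341,0.6791)
P = B + 0.72·ex + 1.25·ey = (0.5236,0.7898)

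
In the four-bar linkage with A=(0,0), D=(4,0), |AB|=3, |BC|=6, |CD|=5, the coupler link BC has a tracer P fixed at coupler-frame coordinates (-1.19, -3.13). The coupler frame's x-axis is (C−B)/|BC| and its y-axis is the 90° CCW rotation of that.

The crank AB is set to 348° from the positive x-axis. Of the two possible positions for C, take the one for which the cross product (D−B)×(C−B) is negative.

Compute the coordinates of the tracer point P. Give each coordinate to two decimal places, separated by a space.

A=(0,0), D=(4.00,0)
B = A + 3.00·(cos348°, sin348°) = (2.9344, -0.6237)
|BD| = 1.2347
circle(B,6.00) ∩ circle(D,5.00): a=5.0719, h=3.2056
  candidates: C₊=(5.6922,4.7049) cross=3.958; C₋=(8.9310,-0.8280) cross=-3.958
  mode - wants cross < 0 → take C=(8.9310,-0.8280) (cross=-3.958)
ex = (C−B)/|BC| = (0.9994,-0.0340); ey = (0.0340,0.9994)
P = B + -1.19·ex + -3.13·ey = (1.6386,-3.7114)

1.64 -3.71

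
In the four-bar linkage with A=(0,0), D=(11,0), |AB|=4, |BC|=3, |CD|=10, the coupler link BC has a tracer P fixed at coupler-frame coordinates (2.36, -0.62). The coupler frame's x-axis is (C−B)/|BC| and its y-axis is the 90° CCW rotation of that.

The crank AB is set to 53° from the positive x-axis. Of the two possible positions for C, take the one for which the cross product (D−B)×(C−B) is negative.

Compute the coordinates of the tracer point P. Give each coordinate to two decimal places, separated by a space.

A=(0,0), D=(11.00,0)
B = A + 4.00·(cos53°, sin53°) = (2.4073, 3.1945)
|BD| = 9.1673
circle(B,3.00) ∩ circle(D,10.00): a=-0.3796, h=2.9759
  candidates: C₊=(3.0885,6.1162) cross=27.281; C₋=(1.0145,0.5375) cross=-27.281
  mode - wants cross < 0 → take C=(1.0145,0.5375) (cross=-27.281)
ex = (C−B)/|BC| = (-0.4643,-0.8857); ey = (0.8857,-0.4643)
P = B + 2.36·ex + -0.62·ey = (0.7625,1.3922)

0.76 1.39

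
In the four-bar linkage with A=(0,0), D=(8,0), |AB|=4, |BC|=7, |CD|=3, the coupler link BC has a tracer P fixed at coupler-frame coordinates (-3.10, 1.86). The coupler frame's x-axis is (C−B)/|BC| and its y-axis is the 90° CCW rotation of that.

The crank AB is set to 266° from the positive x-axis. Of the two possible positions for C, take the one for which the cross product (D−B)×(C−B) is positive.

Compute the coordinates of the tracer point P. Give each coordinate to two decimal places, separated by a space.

-3.85 -4.58

A=(0,0), D=(8.00,0)
B = A + 4.00·(cos266°, sin266°) = (-0.2790, -3.9903)
|BD| = 9.1905
circle(B,7.00) ∩ circle(D,3.00): a=6.7714, h=1.7743
  candidates: C₊=(5.0505,0.5481) cross=16.307; C₋=(6.5912,-2.6486) cross=-16.307
  mode + wants cross > 0 → take C=(5.0505,0.5481) (cross=16.307)
ex = (C−B)/|BC| = (0.7614,0.6483); ey = (-0.6483,0.7614)
P = B + -3.10·ex + 1.86·ey = (-3.8451,-4.5840)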